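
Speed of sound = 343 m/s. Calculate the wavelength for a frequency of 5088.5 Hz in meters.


Given values:
  c = 343 m/s, f = 5088.5 Hz
Formula: lambda = c / f
lambda = 343 / 5088.5
lambda = 0.0674

0.0674 m


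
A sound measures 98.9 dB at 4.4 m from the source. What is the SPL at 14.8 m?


Given values:
  SPL1 = 98.9 dB, r1 = 4.4 m, r2 = 14.8 m
Formula: SPL2 = SPL1 - 20 * log10(r2 / r1)
Compute ratio: r2 / r1 = 14.8 / 4.4 = 3.3636
Compute log10: log10(3.3636) = 0.526804
Compute drop: 20 * 0.526804 = 10.5361
SPL2 = 98.9 - 10.5361 = 88.36

88.36 dB


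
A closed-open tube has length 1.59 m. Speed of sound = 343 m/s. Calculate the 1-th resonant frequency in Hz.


Given values:
  Tube type: closed-open, L = 1.59 m, c = 343 m/s, n = 1
Formula: f_n = (2n - 1) * c / (4 * L)
Compute 2n - 1 = 2*1 - 1 = 1
Compute 4 * L = 4 * 1.59 = 6.36
f = 1 * 343 / 6.36
f = 53.93

53.93 Hz


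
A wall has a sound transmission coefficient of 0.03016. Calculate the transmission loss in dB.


Given values:
  tau = 0.03016
Formula: TL = 10 * log10(1 / tau)
Compute 1 / tau = 1 / 0.03016 = 33.1565
Compute log10(33.1565) = 1.520569
TL = 10 * 1.520569 = 15.21

15.21 dB


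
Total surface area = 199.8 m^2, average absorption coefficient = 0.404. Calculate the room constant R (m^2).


Given values:
  S = 199.8 m^2, alpha = 0.404
Formula: R = S * alpha / (1 - alpha)
Numerator: 199.8 * 0.404 = 80.7192
Denominator: 1 - 0.404 = 0.596
R = 80.7192 / 0.596 = 135.43

135.43 m^2


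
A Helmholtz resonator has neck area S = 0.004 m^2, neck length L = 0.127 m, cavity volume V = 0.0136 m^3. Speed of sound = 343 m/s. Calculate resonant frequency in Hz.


Given values:
  S = 0.004 m^2, L = 0.127 m, V = 0.0136 m^3, c = 343 m/s
Formula: f = (c / (2*pi)) * sqrt(S / (V * L))
Compute V * L = 0.0136 * 0.127 = 0.0017272
Compute S / (V * L) = 0.004 / 0.0017272 = 2.3159
Compute sqrt(2.3159) = 1.521808
Compute c / (2*pi) = 343 / 6.283185 = 54.590148
f = 54.590148 * 1.521808 = 83.08

83.08 Hz


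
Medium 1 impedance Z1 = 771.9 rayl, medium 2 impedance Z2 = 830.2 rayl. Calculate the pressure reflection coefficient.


Given values:
  Z1 = 771.9 rayl, Z2 = 830.2 rayl
Formula: R = (Z2 - Z1) / (Z2 + Z1)
Numerator: Z2 - Z1 = 830.2 - 771.9 = 58.3
Denominator: Z2 + Z1 = 830.2 + 771.9 = 1602.1
R = 58.3 / 1602.1 = 0.0364

0.0364


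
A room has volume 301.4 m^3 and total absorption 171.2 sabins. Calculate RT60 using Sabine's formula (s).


Given values:
  V = 301.4 m^3
  A = 171.2 sabins
Formula: RT60 = 0.161 * V / A
Numerator: 0.161 * 301.4 = 48.5254
RT60 = 48.5254 / 171.2 = 0.283

0.283 s


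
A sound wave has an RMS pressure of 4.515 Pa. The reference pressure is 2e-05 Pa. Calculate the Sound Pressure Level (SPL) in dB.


Given values:
  p = 4.515 Pa
  p_ref = 2e-05 Pa
Formula: SPL = 20 * log10(p / p_ref)
Compute ratio: p / p_ref = 4.515 / 2e-05 = 225750
Compute log10: log10(225750) = 5.353628
Multiply: SPL = 20 * 5.353628 = 107.07

107.07 dB


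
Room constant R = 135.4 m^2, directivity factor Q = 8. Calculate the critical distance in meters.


Given values:
  R = 135.4 m^2, Q = 8
Formula: d_c = 0.141 * sqrt(Q * R)
Compute Q * R = 8 * 135.4 = 1083.2
Compute sqrt(1083.2) = 32.912
d_c = 0.141 * 32.912 = 4.641

4.641 m


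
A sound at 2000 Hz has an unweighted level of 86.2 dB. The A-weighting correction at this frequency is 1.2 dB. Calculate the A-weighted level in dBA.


Given values:
  SPL = 86.2 dB
  A-weighting at 2000 Hz = 1.2 dB
Formula: L_A = SPL + A_weight
L_A = 86.2 + (1.2)
L_A = 87.4

87.4 dBA


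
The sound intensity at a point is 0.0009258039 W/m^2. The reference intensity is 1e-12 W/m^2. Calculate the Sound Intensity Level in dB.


Given values:
  I = 0.0009258039 W/m^2
  I_ref = 1e-12 W/m^2
Formula: SIL = 10 * log10(I / I_ref)
Compute ratio: I / I_ref = 925803900
Compute log10: log10(925803900) = 8.966519
Multiply: SIL = 10 * 8.966519 = 89.67

89.67 dB


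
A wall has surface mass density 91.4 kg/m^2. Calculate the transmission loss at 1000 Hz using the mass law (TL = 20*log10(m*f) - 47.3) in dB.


Given values:
  m = 91.4 kg/m^2, f = 1000 Hz
Formula: TL = 20 * log10(m * f) - 47.3
Compute m * f = 91.4 * 1000 = 91400.0
Compute log10(91400.0) = 4.960946
Compute 20 * 4.960946 = 99.2189
TL = 99.2189 - 47.3 = 51.92

51.92 dB


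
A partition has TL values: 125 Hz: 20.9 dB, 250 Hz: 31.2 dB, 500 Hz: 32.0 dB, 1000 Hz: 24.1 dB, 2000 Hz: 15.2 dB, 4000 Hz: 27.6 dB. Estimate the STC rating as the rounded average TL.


Given TL values at each frequency:
  125 Hz: 20.9 dB
  250 Hz: 31.2 dB
  500 Hz: 32.0 dB
  1000 Hz: 24.1 dB
  2000 Hz: 15.2 dB
  4000 Hz: 27.6 dB
Formula: STC ~ round(average of TL values)
Sum = 20.9 + 31.2 + 32.0 + 24.1 + 15.2 + 27.6 = 151.0
Average = 151.0 / 6 = 25.17
Rounded: 25

25


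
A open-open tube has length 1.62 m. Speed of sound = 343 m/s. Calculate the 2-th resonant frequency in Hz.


Given values:
  Tube type: open-open, L = 1.62 m, c = 343 m/s, n = 2
Formula: f_n = n * c / (2 * L)
Compute 2 * L = 2 * 1.62 = 3.24
f = 2 * 343 / 3.24
f = 211.73

211.73 Hz


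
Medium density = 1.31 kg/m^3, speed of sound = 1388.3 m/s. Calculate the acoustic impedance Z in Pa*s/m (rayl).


Given values:
  rho = 1.31 kg/m^3
  c = 1388.3 m/s
Formula: Z = rho * c
Z = 1.31 * 1388.3
Z = 1818.67

1818.67 rayl


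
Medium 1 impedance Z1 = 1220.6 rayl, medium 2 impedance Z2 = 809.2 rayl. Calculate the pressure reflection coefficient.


Given values:
  Z1 = 1220.6 rayl, Z2 = 809.2 rayl
Formula: R = (Z2 - Z1) / (Z2 + Z1)
Numerator: Z2 - Z1 = 809.2 - 1220.6 = -411.4
Denominator: Z2 + Z1 = 809.2 + 1220.6 = 2029.8
R = -411.4 / 2029.8 = -0.2027

-0.2027


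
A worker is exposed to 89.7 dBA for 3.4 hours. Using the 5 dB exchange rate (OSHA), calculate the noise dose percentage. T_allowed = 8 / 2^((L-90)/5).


Given values:
  L = 89.7 dBA, T = 3.4 hours
Formula: T_allowed = 8 / 2^((L - 90) / 5)
Compute exponent: (89.7 - 90) / 5 = -0.06
Compute 2^(-0.06) = 0.959264
T_allowed = 8 / 0.959264 = 8.339727 hours
Dose = (T / T_allowed) * 100
Dose = (3.4 / 8.339727) * 100 = 40.77

40.77 %


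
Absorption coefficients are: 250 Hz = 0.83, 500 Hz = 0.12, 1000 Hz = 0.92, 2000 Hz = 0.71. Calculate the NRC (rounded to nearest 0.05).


Given values:
  a_250 = 0.83, a_500 = 0.12
  a_1000 = 0.92, a_2000 = 0.71
Formula: NRC = (a250 + a500 + a1000 + a2000) / 4
Sum = 0.83 + 0.12 + 0.92 + 0.71 = 2.58
NRC = 2.58 / 4 = 0.645
Rounded to nearest 0.05: 0.65

0.65


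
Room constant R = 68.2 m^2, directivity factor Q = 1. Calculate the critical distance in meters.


Given values:
  R = 68.2 m^2, Q = 1
Formula: d_c = 0.141 * sqrt(Q * R)
Compute Q * R = 1 * 68.2 = 68.2
Compute sqrt(68.2) = 8.2583
d_c = 0.141 * 8.2583 = 1.164

1.164 m


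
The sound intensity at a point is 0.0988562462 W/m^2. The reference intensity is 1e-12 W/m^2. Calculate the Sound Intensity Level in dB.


Given values:
  I = 0.0988562462 W/m^2
  I_ref = 1e-12 W/m^2
Formula: SIL = 10 * log10(I / I_ref)
Compute ratio: I / I_ref = 98856246200
Compute log10: log10(98856246200) = 10.995004
Multiply: SIL = 10 * 10.995004 = 109.95

109.95 dB


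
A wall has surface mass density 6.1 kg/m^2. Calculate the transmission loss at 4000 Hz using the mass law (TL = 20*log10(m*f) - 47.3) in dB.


Given values:
  m = 6.1 kg/m^2, f = 4000 Hz
Formula: TL = 20 * log10(m * f) - 47.3
Compute m * f = 6.1 * 4000 = 24400.0
Compute log10(24400.0) = 4.38739
Compute 20 * 4.38739 = 87.7478
TL = 87.7478 - 47.3 = 40.45

40.45 dB


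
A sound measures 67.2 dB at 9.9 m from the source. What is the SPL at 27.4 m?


Given values:
  SPL1 = 67.2 dB, r1 = 9.9 m, r2 = 27.4 m
Formula: SPL2 = SPL1 - 20 * log10(r2 / r1)
Compute ratio: r2 / r1 = 27.4 / 9.9 = 2.7677
Compute log10: log10(2.7677) = 0.442119
Compute drop: 20 * 0.442119 = 8.8424
SPL2 = 67.2 - 8.8424 = 58.36

58.36 dB


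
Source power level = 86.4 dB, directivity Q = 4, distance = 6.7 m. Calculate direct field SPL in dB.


Given values:
  Lw = 86.4 dB, Q = 4, r = 6.7 m
Formula: SPL = Lw + 10 * log10(Q / (4 * pi * r^2))
Compute 4 * pi * r^2 = 4 * pi * 6.7^2 = 564.1044
Compute Q / denom = 4 / 564.1044 = 0.00709089
Compute 10 * log10(0.00709089) = -21.493
SPL = 86.4 + (-21.493) = 64.91

64.91 dB


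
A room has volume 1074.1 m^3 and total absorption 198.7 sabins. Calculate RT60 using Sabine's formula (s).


Given values:
  V = 1074.1 m^3
  A = 198.7 sabins
Formula: RT60 = 0.161 * V / A
Numerator: 0.161 * 1074.1 = 172.9301
RT60 = 172.9301 / 198.7 = 0.87

0.87 s


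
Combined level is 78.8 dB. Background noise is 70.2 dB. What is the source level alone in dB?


Given values:
  L_total = 78.8 dB, L_bg = 70.2 dB
Formula: L_source = 10 * log10(10^(L_total/10) - 10^(L_bg/10))
Convert to linear:
  10^(78.8/10) = 75857757.5029
  10^(70.2/10) = 10471285.4805
Difference: 75857757.5029 - 10471285.4805 = 65386472.0224
L_source = 10 * log10(65386472.0224) = 78.15

78.15 dB


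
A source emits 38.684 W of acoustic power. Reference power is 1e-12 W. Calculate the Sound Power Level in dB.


Given values:
  W = 38.684 W
  W_ref = 1e-12 W
Formula: SWL = 10 * log10(W / W_ref)
Compute ratio: W / W_ref = 38684000000000
Compute log10: log10(38684000000000) = 13.587531
Multiply: SWL = 10 * 13.587531 = 135.88

135.88 dB


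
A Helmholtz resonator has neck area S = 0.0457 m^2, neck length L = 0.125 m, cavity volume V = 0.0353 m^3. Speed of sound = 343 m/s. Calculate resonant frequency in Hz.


Given values:
  S = 0.0457 m^2, L = 0.125 m, V = 0.0353 m^3, c = 343 m/s
Formula: f = (c / (2*pi)) * sqrt(S / (V * L))
Compute V * L = 0.0353 * 0.125 = 0.0044125
Compute S / (V * L) = 0.0457 / 0.0044125 = 10.3569
Compute sqrt(10.3569) = 3.218214
Compute c / (2*pi) = 343 / 6.283185 = 54.590148
f = 54.590148 * 3.218214 = 175.68

175.68 Hz


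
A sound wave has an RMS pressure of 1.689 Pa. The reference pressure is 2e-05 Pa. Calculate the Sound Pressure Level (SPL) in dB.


Given values:
  p = 1.689 Pa
  p_ref = 2e-05 Pa
Formula: SPL = 20 * log10(p / p_ref)
Compute ratio: p / p_ref = 1.689 / 2e-05 = 84450
Compute log10: log10(84450) = 4.9266
Multiply: SPL = 20 * 4.9266 = 98.53

98.53 dB


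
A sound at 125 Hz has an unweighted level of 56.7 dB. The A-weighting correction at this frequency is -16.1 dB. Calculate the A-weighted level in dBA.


Given values:
  SPL = 56.7 dB
  A-weighting at 125 Hz = -16.1 dB
Formula: L_A = SPL + A_weight
L_A = 56.7 + (-16.1)
L_A = 40.6

40.6 dBA


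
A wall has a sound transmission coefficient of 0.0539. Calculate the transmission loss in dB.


Given values:
  tau = 0.0539
Formula: TL = 10 * log10(1 / tau)
Compute 1 / tau = 1 / 0.0539 = 18.5529
Compute log10(18.5529) = 1.268412
TL = 10 * 1.268412 = 12.68

12.68 dB


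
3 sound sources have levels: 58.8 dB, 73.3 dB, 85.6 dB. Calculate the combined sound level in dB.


Formula: L_total = 10 * log10( sum(10^(Li/10)) )
  Source 1: 10^(58.8/10) = 758577.575
  Source 2: 10^(73.3/10) = 21379620.895
  Source 3: 10^(85.6/10) = 363078054.7701
Sum of linear values = 385216253.2401
L_total = 10 * log10(385216253.2401) = 85.86

85.86 dB


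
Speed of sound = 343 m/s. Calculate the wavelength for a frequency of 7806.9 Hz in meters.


Given values:
  c = 343 m/s, f = 7806.9 Hz
Formula: lambda = c / f
lambda = 343 / 7806.9
lambda = 0.0439

0.0439 m


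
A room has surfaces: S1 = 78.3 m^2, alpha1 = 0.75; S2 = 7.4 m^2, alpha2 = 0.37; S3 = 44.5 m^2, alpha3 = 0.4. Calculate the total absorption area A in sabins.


Given surfaces:
  Surface 1: 78.3 * 0.75 = 58.725
  Surface 2: 7.4 * 0.37 = 2.738
  Surface 3: 44.5 * 0.4 = 17.8
Formula: A = sum(Si * alpha_i)
A = 58.725 + 2.738 + 17.8
A = 79.26

79.26 sabins


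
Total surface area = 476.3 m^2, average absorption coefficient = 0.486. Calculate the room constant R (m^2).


Given values:
  S = 476.3 m^2, alpha = 0.486
Formula: R = S * alpha / (1 - alpha)
Numerator: 476.3 * 0.486 = 231.4818
Denominator: 1 - 0.486 = 0.514
R = 231.4818 / 0.514 = 450.35

450.35 m^2


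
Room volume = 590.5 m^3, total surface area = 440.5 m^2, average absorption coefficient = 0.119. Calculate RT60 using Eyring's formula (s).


Given values:
  V = 590.5 m^3, S = 440.5 m^2, alpha = 0.119
Formula: RT60 = 0.161 * V / (-S * ln(1 - alpha))
Compute ln(1 - 0.119) = ln(0.881) = -0.126698
Denominator: -440.5 * -0.126698 = 55.8105
Numerator: 0.161 * 590.5 = 95.0705
RT60 = 95.0705 / 55.8105 = 1.703

1.703 s


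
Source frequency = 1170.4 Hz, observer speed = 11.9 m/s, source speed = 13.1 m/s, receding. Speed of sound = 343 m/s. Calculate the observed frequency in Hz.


Given values:
  f_s = 1170.4 Hz, v_o = 11.9 m/s, v_s = 13.1 m/s
  Direction: receding
Formula: f_o = f_s * (c - v_o) / (c + v_s)
Numerator: c - v_o = 343 - 11.9 = 331.1
Denominator: c + v_s = 343 + 13.1 = 356.1
f_o = 1170.4 * 331.1 / 356.1 = 1088.23

1088.23 Hz


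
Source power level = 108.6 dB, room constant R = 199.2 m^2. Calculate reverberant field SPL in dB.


Given values:
  Lw = 108.6 dB, R = 199.2 m^2
Formula: SPL = Lw + 10 * log10(4 / R)
Compute 4 / R = 4 / 199.2 = 0.02008
Compute 10 * log10(0.02008) = -16.9724
SPL = 108.6 + (-16.9724) = 91.63

91.63 dB


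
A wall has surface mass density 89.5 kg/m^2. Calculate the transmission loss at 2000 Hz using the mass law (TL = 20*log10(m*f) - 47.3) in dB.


Given values:
  m = 89.5 kg/m^2, f = 2000 Hz
Formula: TL = 20 * log10(m * f) - 47.3
Compute m * f = 89.5 * 2000 = 179000.0
Compute log10(179000.0) = 5.252853
Compute 20 * 5.252853 = 105.0571
TL = 105.0571 - 47.3 = 57.76

57.76 dB


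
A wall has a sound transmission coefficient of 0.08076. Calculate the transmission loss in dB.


Given values:
  tau = 0.08076
Formula: TL = 10 * log10(1 / tau)
Compute 1 / tau = 1 / 0.08076 = 12.3824
Compute log10(12.3824) = 1.092805
TL = 10 * 1.092805 = 10.93

10.93 dB


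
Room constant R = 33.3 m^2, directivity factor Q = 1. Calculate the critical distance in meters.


Given values:
  R = 33.3 m^2, Q = 1
Formula: d_c = 0.141 * sqrt(Q * R)
Compute Q * R = 1 * 33.3 = 33.3
Compute sqrt(33.3) = 5.7706
d_c = 0.141 * 5.7706 = 0.814

0.814 m


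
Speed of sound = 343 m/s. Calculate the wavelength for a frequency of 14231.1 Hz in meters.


Given values:
  c = 343 m/s, f = 14231.1 Hz
Formula: lambda = c / f
lambda = 343 / 14231.1
lambda = 0.0241

0.0241 m


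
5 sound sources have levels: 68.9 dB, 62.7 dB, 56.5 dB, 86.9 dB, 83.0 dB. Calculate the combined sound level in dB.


Formula: L_total = 10 * log10( sum(10^(Li/10)) )
  Source 1: 10^(68.9/10) = 7762471.1663
  Source 2: 10^(62.7/10) = 1862087.1367
  Source 3: 10^(56.5/10) = 446683.5922
  Source 4: 10^(86.9/10) = 489778819.3684
  Source 5: 10^(83.0/10) = 199526231.4969
Sum of linear values = 699376292.7605
L_total = 10 * log10(699376292.7605) = 88.45

88.45 dB


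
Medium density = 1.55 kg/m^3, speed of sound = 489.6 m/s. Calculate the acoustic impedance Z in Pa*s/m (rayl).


Given values:
  rho = 1.55 kg/m^3
  c = 489.6 m/s
Formula: Z = rho * c
Z = 1.55 * 489.6
Z = 758.88

758.88 rayl


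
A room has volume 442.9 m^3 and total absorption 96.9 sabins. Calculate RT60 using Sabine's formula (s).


Given values:
  V = 442.9 m^3
  A = 96.9 sabins
Formula: RT60 = 0.161 * V / A
Numerator: 0.161 * 442.9 = 71.3069
RT60 = 71.3069 / 96.9 = 0.736

0.736 s


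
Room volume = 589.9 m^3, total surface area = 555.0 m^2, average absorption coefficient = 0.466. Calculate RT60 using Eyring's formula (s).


Given values:
  V = 589.9 m^3, S = 555.0 m^2, alpha = 0.466
Formula: RT60 = 0.161 * V / (-S * ln(1 - alpha))
Compute ln(1 - 0.466) = ln(0.534) = -0.627359
Denominator: -555.0 * -0.627359 = 348.1842
Numerator: 0.161 * 589.9 = 94.9739
RT60 = 94.9739 / 348.1842 = 0.273

0.273 s


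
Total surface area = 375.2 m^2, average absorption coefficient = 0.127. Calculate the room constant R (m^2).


Given values:
  S = 375.2 m^2, alpha = 0.127
Formula: R = S * alpha / (1 - alpha)
Numerator: 375.2 * 0.127 = 47.6504
Denominator: 1 - 0.127 = 0.873
R = 47.6504 / 0.873 = 54.58

54.58 m^2


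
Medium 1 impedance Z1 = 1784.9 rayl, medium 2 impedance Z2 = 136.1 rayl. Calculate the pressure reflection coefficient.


Given values:
  Z1 = 1784.9 rayl, Z2 = 136.1 rayl
Formula: R = (Z2 - Z1) / (Z2 + Z1)
Numerator: Z2 - Z1 = 136.1 - 1784.9 = -1648.8
Denominator: Z2 + Z1 = 136.1 + 1784.9 = 1921.0
R = -1648.8 / 1921.0 = -0.8583

-0.8583


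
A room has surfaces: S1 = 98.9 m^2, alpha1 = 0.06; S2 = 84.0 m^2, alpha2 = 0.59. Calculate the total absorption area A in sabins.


Given surfaces:
  Surface 1: 98.9 * 0.06 = 5.934
  Surface 2: 84.0 * 0.59 = 49.56
Formula: A = sum(Si * alpha_i)
A = 5.934 + 49.56
A = 55.49

55.49 sabins


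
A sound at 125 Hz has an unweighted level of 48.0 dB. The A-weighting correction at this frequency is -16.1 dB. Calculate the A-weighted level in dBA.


Given values:
  SPL = 48.0 dB
  A-weighting at 125 Hz = -16.1 dB
Formula: L_A = SPL + A_weight
L_A = 48.0 + (-16.1)
L_A = 31.9

31.9 dBA


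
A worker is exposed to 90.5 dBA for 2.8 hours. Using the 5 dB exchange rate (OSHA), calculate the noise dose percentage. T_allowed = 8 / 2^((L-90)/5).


Given values:
  L = 90.5 dBA, T = 2.8 hours
Formula: T_allowed = 8 / 2^((L - 90) / 5)
Compute exponent: (90.5 - 90) / 5 = 0.1
Compute 2^(0.1) = 1.071773
T_allowed = 8 / 1.071773 = 7.464267 hours
Dose = (T / T_allowed) * 100
Dose = (2.8 / 7.464267) * 100 = 37.51

37.51 %


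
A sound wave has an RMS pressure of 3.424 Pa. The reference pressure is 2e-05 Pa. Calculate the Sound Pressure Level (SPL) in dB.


Given values:
  p = 3.424 Pa
  p_ref = 2e-05 Pa
Formula: SPL = 20 * log10(p / p_ref)
Compute ratio: p / p_ref = 3.424 / 2e-05 = 171200
Compute log10: log10(171200) = 5.233504
Multiply: SPL = 20 * 5.233504 = 104.67

104.67 dB


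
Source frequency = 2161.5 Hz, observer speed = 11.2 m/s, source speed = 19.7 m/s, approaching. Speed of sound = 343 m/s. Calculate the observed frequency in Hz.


Given values:
  f_s = 2161.5 Hz, v_o = 11.2 m/s, v_s = 19.7 m/s
  Direction: approaching
Formula: f_o = f_s * (c + v_o) / (c - v_s)
Numerator: c + v_o = 343 + 11.2 = 354.2
Denominator: c - v_s = 343 - 19.7 = 323.3
f_o = 2161.5 * 354.2 / 323.3 = 2368.09

2368.09 Hz


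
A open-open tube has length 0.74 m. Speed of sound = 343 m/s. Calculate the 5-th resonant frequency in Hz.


Given values:
  Tube type: open-open, L = 0.74 m, c = 343 m/s, n = 5
Formula: f_n = n * c / (2 * L)
Compute 2 * L = 2 * 0.74 = 1.48
f = 5 * 343 / 1.48
f = 1158.78

1158.78 Hz


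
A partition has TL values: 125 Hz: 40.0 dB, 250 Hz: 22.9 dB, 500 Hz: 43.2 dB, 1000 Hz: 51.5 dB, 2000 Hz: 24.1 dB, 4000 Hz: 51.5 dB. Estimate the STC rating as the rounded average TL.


Given TL values at each frequency:
  125 Hz: 40.0 dB
  250 Hz: 22.9 dB
  500 Hz: 43.2 dB
  1000 Hz: 51.5 dB
  2000 Hz: 24.1 dB
  4000 Hz: 51.5 dB
Formula: STC ~ round(average of TL values)
Sum = 40.0 + 22.9 + 43.2 + 51.5 + 24.1 + 51.5 = 233.2
Average = 233.2 / 6 = 38.87
Rounded: 39

39


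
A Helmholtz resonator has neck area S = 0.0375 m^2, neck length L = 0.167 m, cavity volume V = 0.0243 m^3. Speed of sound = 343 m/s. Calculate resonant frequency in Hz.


Given values:
  S = 0.0375 m^2, L = 0.167 m, V = 0.0243 m^3, c = 343 m/s
Formula: f = (c / (2*pi)) * sqrt(S / (V * L))
Compute V * L = 0.0243 * 0.167 = 0.0040581
Compute S / (V * L) = 0.0375 / 0.0040581 = 9.2408
Compute sqrt(9.2408) = 3.039868
Compute c / (2*pi) = 343 / 6.283185 = 54.590148
f = 54.590148 * 3.039868 = 165.95

165.95 Hz


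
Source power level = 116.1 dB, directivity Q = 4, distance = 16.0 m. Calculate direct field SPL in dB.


Given values:
  Lw = 116.1 dB, Q = 4, r = 16.0 m
Formula: SPL = Lw + 10 * log10(Q / (4 * pi * r^2))
Compute 4 * pi * r^2 = 4 * pi * 16.0^2 = 3216.9909
Compute Q / denom = 4 / 3216.9909 = 0.0012434
Compute 10 * log10(0.0012434) = -29.0539
SPL = 116.1 + (-29.0539) = 87.05

87.05 dB


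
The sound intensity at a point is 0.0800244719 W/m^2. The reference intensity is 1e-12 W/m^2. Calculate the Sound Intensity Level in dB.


Given values:
  I = 0.0800244719 W/m^2
  I_ref = 1e-12 W/m^2
Formula: SIL = 10 * log10(I / I_ref)
Compute ratio: I / I_ref = 80024471900
Compute log10: log10(80024471900) = 10.903223
Multiply: SIL = 10 * 10.903223 = 109.03

109.03 dB


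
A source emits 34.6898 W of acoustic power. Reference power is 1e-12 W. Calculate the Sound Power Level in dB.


Given values:
  W = 34.6898 W
  W_ref = 1e-12 W
Formula: SWL = 10 * log10(W / W_ref)
Compute ratio: W / W_ref = 34689800000000
Compute log10: log10(34689800000000) = 13.540202
Multiply: SWL = 10 * 13.540202 = 135.4

135.4 dB


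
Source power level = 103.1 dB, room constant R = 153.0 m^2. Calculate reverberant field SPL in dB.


Given values:
  Lw = 103.1 dB, R = 153.0 m^2
Formula: SPL = Lw + 10 * log10(4 / R)
Compute 4 / R = 4 / 153.0 = 0.026144
Compute 10 * log10(0.026144) = -15.8263
SPL = 103.1 + (-15.8263) = 87.27

87.27 dB


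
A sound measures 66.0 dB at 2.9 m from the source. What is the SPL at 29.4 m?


Given values:
  SPL1 = 66.0 dB, r1 = 2.9 m, r2 = 29.4 m
Formula: SPL2 = SPL1 - 20 * log10(r2 / r1)
Compute ratio: r2 / r1 = 29.4 / 2.9 = 10.1379
Compute log10: log10(10.1379) = 1.005948
Compute drop: 20 * 1.005948 = 20.119
SPL2 = 66.0 - 20.119 = 45.88

45.88 dB


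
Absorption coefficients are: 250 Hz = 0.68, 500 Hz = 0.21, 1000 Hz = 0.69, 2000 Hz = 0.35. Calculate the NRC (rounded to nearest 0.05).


Given values:
  a_250 = 0.68, a_500 = 0.21
  a_1000 = 0.69, a_2000 = 0.35
Formula: NRC = (a250 + a500 + a1000 + a2000) / 4
Sum = 0.68 + 0.21 + 0.69 + 0.35 = 1.93
NRC = 1.93 / 4 = 0.4825
Rounded to nearest 0.05: 0.5

0.5


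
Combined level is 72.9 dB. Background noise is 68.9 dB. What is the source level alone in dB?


Given values:
  L_total = 72.9 dB, L_bg = 68.9 dB
Formula: L_source = 10 * log10(10^(L_total/10) - 10^(L_bg/10))
Convert to linear:
  10^(72.9/10) = 19498445.9976
  10^(68.9/10) = 7762471.1663
Difference: 19498445.9976 - 7762471.1663 = 11735974.8313
L_source = 10 * log10(11735974.8313) = 70.7

70.7 dB


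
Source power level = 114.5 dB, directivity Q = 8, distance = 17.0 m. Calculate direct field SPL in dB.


Given values:
  Lw = 114.5 dB, Q = 8, r = 17.0 m
Formula: SPL = Lw + 10 * log10(Q / (4 * pi * r^2))
Compute 4 * pi * r^2 = 4 * pi * 17.0^2 = 3631.6811
Compute Q / denom = 8 / 3631.6811 = 0.00220284
Compute 10 * log10(0.00220284) = -26.5702
SPL = 114.5 + (-26.5702) = 87.93

87.93 dB


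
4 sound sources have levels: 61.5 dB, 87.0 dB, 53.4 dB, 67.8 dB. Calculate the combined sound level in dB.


Formula: L_total = 10 * log10( sum(10^(Li/10)) )
  Source 1: 10^(61.5/10) = 1412537.5446
  Source 2: 10^(87.0/10) = 501187233.6273
  Source 3: 10^(53.4/10) = 218776.1624
  Source 4: 10^(67.8/10) = 6025595.8607
Sum of linear values = 508844143.195
L_total = 10 * log10(508844143.195) = 87.07

87.07 dB


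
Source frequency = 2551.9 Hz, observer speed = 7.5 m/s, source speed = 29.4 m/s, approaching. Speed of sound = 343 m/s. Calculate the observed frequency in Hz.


Given values:
  f_s = 2551.9 Hz, v_o = 7.5 m/s, v_s = 29.4 m/s
  Direction: approaching
Formula: f_o = f_s * (c + v_o) / (c - v_s)
Numerator: c + v_o = 343 + 7.5 = 350.5
Denominator: c - v_s = 343 - 29.4 = 313.6
f_o = 2551.9 * 350.5 / 313.6 = 2852.17

2852.17 Hz


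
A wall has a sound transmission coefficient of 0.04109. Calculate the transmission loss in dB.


Given values:
  tau = 0.04109
Formula: TL = 10 * log10(1 / tau)
Compute 1 / tau = 1 / 0.04109 = 24.3368
Compute log10(24.3368) = 1.386263
TL = 10 * 1.386263 = 13.86

13.86 dB


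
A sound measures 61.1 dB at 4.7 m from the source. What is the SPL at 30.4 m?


Given values:
  SPL1 = 61.1 dB, r1 = 4.7 m, r2 = 30.4 m
Formula: SPL2 = SPL1 - 20 * log10(r2 / r1)
Compute ratio: r2 / r1 = 30.4 / 4.7 = 6.4681
Compute log10: log10(6.4681) = 0.810777
Compute drop: 20 * 0.810777 = 16.2155
SPL2 = 61.1 - 16.2155 = 44.88

44.88 dB


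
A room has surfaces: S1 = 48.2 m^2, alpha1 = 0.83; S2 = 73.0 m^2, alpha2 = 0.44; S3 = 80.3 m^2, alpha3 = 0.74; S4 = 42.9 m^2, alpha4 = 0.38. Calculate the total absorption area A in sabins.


Given surfaces:
  Surface 1: 48.2 * 0.83 = 40.006
  Surface 2: 73.0 * 0.44 = 32.12
  Surface 3: 80.3 * 0.74 = 59.422
  Surface 4: 42.9 * 0.38 = 16.302
Formula: A = sum(Si * alpha_i)
A = 40.006 + 32.12 + 59.422 + 16.302
A = 147.85

147.85 sabins


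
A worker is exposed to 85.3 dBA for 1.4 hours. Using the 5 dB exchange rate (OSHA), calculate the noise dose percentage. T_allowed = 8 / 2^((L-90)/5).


Given values:
  L = 85.3 dBA, T = 1.4 hours
Formula: T_allowed = 8 / 2^((L - 90) / 5)
Compute exponent: (85.3 - 90) / 5 = -0.94
Compute 2^(-0.94) = 0.521233
T_allowed = 8 / 0.521233 = 15.348222 hours
Dose = (T / T_allowed) * 100
Dose = (1.4 / 15.348222) * 100 = 9.12

9.12 %


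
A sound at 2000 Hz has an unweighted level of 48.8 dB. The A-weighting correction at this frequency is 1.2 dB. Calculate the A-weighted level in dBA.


Given values:
  SPL = 48.8 dB
  A-weighting at 2000 Hz = 1.2 dB
Formula: L_A = SPL + A_weight
L_A = 48.8 + (1.2)
L_A = 50.0

50.0 dBA


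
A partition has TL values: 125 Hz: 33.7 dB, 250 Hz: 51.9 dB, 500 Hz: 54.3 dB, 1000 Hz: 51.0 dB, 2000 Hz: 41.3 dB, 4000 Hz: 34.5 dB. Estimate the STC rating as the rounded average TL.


Given TL values at each frequency:
  125 Hz: 33.7 dB
  250 Hz: 51.9 dB
  500 Hz: 54.3 dB
  1000 Hz: 51.0 dB
  2000 Hz: 41.3 dB
  4000 Hz: 34.5 dB
Formula: STC ~ round(average of TL values)
Sum = 33.7 + 51.9 + 54.3 + 51.0 + 41.3 + 34.5 = 266.7
Average = 266.7 / 6 = 44.45
Rounded: 44

44


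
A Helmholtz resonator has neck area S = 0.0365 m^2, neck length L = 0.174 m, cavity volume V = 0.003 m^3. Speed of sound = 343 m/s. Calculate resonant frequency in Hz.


Given values:
  S = 0.0365 m^2, L = 0.174 m, V = 0.003 m^3, c = 343 m/s
Formula: f = (c / (2*pi)) * sqrt(S / (V * L))
Compute V * L = 0.003 * 0.174 = 0.000522
Compute S / (V * L) = 0.0365 / 0.000522 = 69.9234
Compute sqrt(69.9234) = 8.362021
Compute c / (2*pi) = 343 / 6.283185 = 54.590148
f = 54.590148 * 8.362021 = 456.48

456.48 Hz


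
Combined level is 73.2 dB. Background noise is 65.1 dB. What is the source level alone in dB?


Given values:
  L_total = 73.2 dB, L_bg = 65.1 dB
Formula: L_source = 10 * log10(10^(L_total/10) - 10^(L_bg/10))
Convert to linear:
  10^(73.2/10) = 20892961.3085
  10^(65.1/10) = 3235936.5693
Difference: 20892961.3085 - 3235936.5693 = 17657024.7392
L_source = 10 * log10(17657024.7392) = 72.47

72.47 dB


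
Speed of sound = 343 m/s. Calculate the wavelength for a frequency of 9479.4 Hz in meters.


Given values:
  c = 343 m/s, f = 9479.4 Hz
Formula: lambda = c / f
lambda = 343 / 9479.4
lambda = 0.0362

0.0362 m


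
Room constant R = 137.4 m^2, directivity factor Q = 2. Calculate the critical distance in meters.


Given values:
  R = 137.4 m^2, Q = 2
Formula: d_c = 0.141 * sqrt(Q * R)
Compute Q * R = 2 * 137.4 = 274.8
Compute sqrt(274.8) = 16.5771
d_c = 0.141 * 16.5771 = 2.337

2.337 m


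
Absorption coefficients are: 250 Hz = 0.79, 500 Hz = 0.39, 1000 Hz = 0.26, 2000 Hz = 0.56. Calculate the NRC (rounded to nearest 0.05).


Given values:
  a_250 = 0.79, a_500 = 0.39
  a_1000 = 0.26, a_2000 = 0.56
Formula: NRC = (a250 + a500 + a1000 + a2000) / 4
Sum = 0.79 + 0.39 + 0.26 + 0.56 = 2.0
NRC = 2.0 / 4 = 0.5
Rounded to nearest 0.05: 0.5

0.5


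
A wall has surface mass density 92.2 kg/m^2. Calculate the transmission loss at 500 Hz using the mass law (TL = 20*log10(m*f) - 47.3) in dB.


Given values:
  m = 92.2 kg/m^2, f = 500 Hz
Formula: TL = 20 * log10(m * f) - 47.3
Compute m * f = 92.2 * 500 = 46100.0
Compute log10(46100.0) = 4.663701
Compute 20 * 4.663701 = 93.274
TL = 93.274 - 47.3 = 45.97

45.97 dB


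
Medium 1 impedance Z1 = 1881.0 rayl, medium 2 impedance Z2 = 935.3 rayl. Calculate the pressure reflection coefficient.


Given values:
  Z1 = 1881.0 rayl, Z2 = 935.3 rayl
Formula: R = (Z2 - Z1) / (Z2 + Z1)
Numerator: Z2 - Z1 = 935.3 - 1881.0 = -945.7
Denominator: Z2 + Z1 = 935.3 + 1881.0 = 2816.3
R = -945.7 / 2816.3 = -0.3358

-0.3358


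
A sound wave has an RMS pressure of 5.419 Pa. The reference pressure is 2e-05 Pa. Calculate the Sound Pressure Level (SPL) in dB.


Given values:
  p = 5.419 Pa
  p_ref = 2e-05 Pa
Formula: SPL = 20 * log10(p / p_ref)
Compute ratio: p / p_ref = 5.419 / 2e-05 = 270950
Compute log10: log10(270950) = 5.432889
Multiply: SPL = 20 * 5.432889 = 108.66

108.66 dB


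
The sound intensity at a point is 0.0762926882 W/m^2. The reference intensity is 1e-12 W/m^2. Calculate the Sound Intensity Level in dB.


Given values:
  I = 0.0762926882 W/m^2
  I_ref = 1e-12 W/m^2
Formula: SIL = 10 * log10(I / I_ref)
Compute ratio: I / I_ref = 76292688200
Compute log10: log10(76292688200) = 10.882483
Multiply: SIL = 10 * 10.882483 = 108.82

108.82 dB


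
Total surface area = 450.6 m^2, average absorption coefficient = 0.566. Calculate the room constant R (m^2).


Given values:
  S = 450.6 m^2, alpha = 0.566
Formula: R = S * alpha / (1 - alpha)
Numerator: 450.6 * 0.566 = 255.0396
Denominator: 1 - 0.566 = 0.434
R = 255.0396 / 0.434 = 587.65

587.65 m^2


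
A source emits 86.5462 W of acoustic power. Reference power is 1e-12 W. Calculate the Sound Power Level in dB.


Given values:
  W = 86.5462 W
  W_ref = 1e-12 W
Formula: SWL = 10 * log10(W / W_ref)
Compute ratio: W / W_ref = 86546200000000
Compute log10: log10(86546200000000) = 13.937248
Multiply: SWL = 10 * 13.937248 = 139.37

139.37 dB


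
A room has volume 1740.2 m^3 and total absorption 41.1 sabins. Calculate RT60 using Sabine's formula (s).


Given values:
  V = 1740.2 m^3
  A = 41.1 sabins
Formula: RT60 = 0.161 * V / A
Numerator: 0.161 * 1740.2 = 280.1722
RT60 = 280.1722 / 41.1 = 6.817

6.817 s


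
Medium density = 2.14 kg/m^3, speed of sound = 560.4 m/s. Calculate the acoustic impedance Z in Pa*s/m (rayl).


Given values:
  rho = 2.14 kg/m^3
  c = 560.4 m/s
Formula: Z = rho * c
Z = 2.14 * 560.4
Z = 1199.26

1199.26 rayl


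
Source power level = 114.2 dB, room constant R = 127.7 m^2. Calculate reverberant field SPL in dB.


Given values:
  Lw = 114.2 dB, R = 127.7 m^2
Formula: SPL = Lw + 10 * log10(4 / R)
Compute 4 / R = 4 / 127.7 = 0.031323
Compute 10 * log10(0.031323) = -15.0414
SPL = 114.2 + (-15.0414) = 99.16

99.16 dB


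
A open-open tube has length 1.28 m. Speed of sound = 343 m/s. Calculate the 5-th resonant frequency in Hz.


Given values:
  Tube type: open-open, L = 1.28 m, c = 343 m/s, n = 5
Formula: f_n = n * c / (2 * L)
Compute 2 * L = 2 * 1.28 = 2.56
f = 5 * 343 / 2.56
f = 669.92

669.92 Hz


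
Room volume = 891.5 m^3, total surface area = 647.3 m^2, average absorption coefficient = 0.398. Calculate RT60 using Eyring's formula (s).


Given values:
  V = 891.5 m^3, S = 647.3 m^2, alpha = 0.398
Formula: RT60 = 0.161 * V / (-S * ln(1 - alpha))
Compute ln(1 - 0.398) = ln(0.602) = -0.507498
Denominator: -647.3 * -0.507498 = 328.5035
Numerator: 0.161 * 891.5 = 143.5315
RT60 = 143.5315 / 328.5035 = 0.437

0.437 s


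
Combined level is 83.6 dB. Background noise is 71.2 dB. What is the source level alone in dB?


Given values:
  L_total = 83.6 dB, L_bg = 71.2 dB
Formula: L_source = 10 * log10(10^(L_total/10) - 10^(L_bg/10))
Convert to linear:
  10^(83.6/10) = 229086765.2768
  10^(71.2/10) = 13182567.3856
Difference: 229086765.2768 - 13182567.3856 = 215904197.8912
L_source = 10 * log10(215904197.8912) = 83.34

83.34 dB


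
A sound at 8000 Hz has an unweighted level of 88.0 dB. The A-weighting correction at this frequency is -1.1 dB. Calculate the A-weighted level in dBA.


Given values:
  SPL = 88.0 dB
  A-weighting at 8000 Hz = -1.1 dB
Formula: L_A = SPL + A_weight
L_A = 88.0 + (-1.1)
L_A = 86.9

86.9 dBA


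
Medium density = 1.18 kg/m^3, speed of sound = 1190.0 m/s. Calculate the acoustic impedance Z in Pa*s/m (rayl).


Given values:
  rho = 1.18 kg/m^3
  c = 1190.0 m/s
Formula: Z = rho * c
Z = 1.18 * 1190.0
Z = 1404.2

1404.2 rayl


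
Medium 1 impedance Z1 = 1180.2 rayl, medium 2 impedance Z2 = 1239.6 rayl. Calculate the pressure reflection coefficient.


Given values:
  Z1 = 1180.2 rayl, Z2 = 1239.6 rayl
Formula: R = (Z2 - Z1) / (Z2 + Z1)
Numerator: Z2 - Z1 = 1239.6 - 1180.2 = 59.4
Denominator: Z2 + Z1 = 1239.6 + 1180.2 = 2419.8
R = 59.4 / 2419.8 = 0.0245

0.0245


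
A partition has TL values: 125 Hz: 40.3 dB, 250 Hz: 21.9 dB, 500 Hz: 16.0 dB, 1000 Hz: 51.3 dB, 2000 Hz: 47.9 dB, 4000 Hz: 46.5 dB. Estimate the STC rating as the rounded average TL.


Given TL values at each frequency:
  125 Hz: 40.3 dB
  250 Hz: 21.9 dB
  500 Hz: 16.0 dB
  1000 Hz: 51.3 dB
  2000 Hz: 47.9 dB
  4000 Hz: 46.5 dB
Formula: STC ~ round(average of TL values)
Sum = 40.3 + 21.9 + 16.0 + 51.3 + 47.9 + 46.5 = 223.9
Average = 223.9 / 6 = 37.32
Rounded: 37

37


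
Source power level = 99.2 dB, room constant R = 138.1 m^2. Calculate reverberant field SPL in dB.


Given values:
  Lw = 99.2 dB, R = 138.1 m^2
Formula: SPL = Lw + 10 * log10(4 / R)
Compute 4 / R = 4 / 138.1 = 0.028965
Compute 10 * log10(0.028965) = -15.3813
SPL = 99.2 + (-15.3813) = 83.82

83.82 dB


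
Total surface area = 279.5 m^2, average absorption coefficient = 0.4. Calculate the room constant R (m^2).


Given values:
  S = 279.5 m^2, alpha = 0.4
Formula: R = S * alpha / (1 - alpha)
Numerator: 279.5 * 0.4 = 111.8
Denominator: 1 - 0.4 = 0.6
R = 111.8 / 0.6 = 186.33

186.33 m^2


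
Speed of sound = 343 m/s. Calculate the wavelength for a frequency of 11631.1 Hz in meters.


Given values:
  c = 343 m/s, f = 11631.1 Hz
Formula: lambda = c / f
lambda = 343 / 11631.1
lambda = 0.0295

0.0295 m


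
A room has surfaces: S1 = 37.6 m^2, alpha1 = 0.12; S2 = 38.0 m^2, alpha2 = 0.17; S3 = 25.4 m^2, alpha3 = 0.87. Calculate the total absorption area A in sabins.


Given surfaces:
  Surface 1: 37.6 * 0.12 = 4.512
  Surface 2: 38.0 * 0.17 = 6.46
  Surface 3: 25.4 * 0.87 = 22.098
Formula: A = sum(Si * alpha_i)
A = 4.512 + 6.46 + 22.098
A = 33.07

33.07 sabins


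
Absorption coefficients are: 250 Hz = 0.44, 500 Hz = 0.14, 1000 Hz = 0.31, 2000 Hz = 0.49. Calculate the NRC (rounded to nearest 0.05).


Given values:
  a_250 = 0.44, a_500 = 0.14
  a_1000 = 0.31, a_2000 = 0.49
Formula: NRC = (a250 + a500 + a1000 + a2000) / 4
Sum = 0.44 + 0.14 + 0.31 + 0.49 = 1.38
NRC = 1.38 / 4 = 0.345
Rounded to nearest 0.05: 0.35

0.35


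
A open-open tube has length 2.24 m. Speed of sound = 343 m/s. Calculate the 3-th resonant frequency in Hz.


Given values:
  Tube type: open-open, L = 2.24 m, c = 343 m/s, n = 3
Formula: f_n = n * c / (2 * L)
Compute 2 * L = 2 * 2.24 = 4.48
f = 3 * 343 / 4.48
f = 229.69

229.69 Hz


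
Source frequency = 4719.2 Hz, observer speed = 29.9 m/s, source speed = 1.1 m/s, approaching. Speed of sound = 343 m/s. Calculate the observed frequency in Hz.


Given values:
  f_s = 4719.2 Hz, v_o = 29.9 m/s, v_s = 1.1 m/s
  Direction: approaching
Formula: f_o = f_s * (c + v_o) / (c - v_s)
Numerator: c + v_o = 343 + 29.9 = 372.9
Denominator: c - v_s = 343 - 1.1 = 341.9
f_o = 4719.2 * 372.9 / 341.9 = 5147.09

5147.09 Hz


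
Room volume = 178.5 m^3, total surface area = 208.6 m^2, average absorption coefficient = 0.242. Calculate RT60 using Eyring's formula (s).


Given values:
  V = 178.5 m^3, S = 208.6 m^2, alpha = 0.242
Formula: RT60 = 0.161 * V / (-S * ln(1 - alpha))
Compute ln(1 - 0.242) = ln(0.758) = -0.277072
Denominator: -208.6 * -0.277072 = 57.7972
Numerator: 0.161 * 178.5 = 28.7385
RT60 = 28.7385 / 57.7972 = 0.497

0.497 s


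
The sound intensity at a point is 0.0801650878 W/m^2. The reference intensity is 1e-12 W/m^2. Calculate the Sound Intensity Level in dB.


Given values:
  I = 0.0801650878 W/m^2
  I_ref = 1e-12 W/m^2
Formula: SIL = 10 * log10(I / I_ref)
Compute ratio: I / I_ref = 80165087800
Compute log10: log10(80165087800) = 10.903985
Multiply: SIL = 10 * 10.903985 = 109.04

109.04 dB


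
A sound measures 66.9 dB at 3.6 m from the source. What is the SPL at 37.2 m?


Given values:
  SPL1 = 66.9 dB, r1 = 3.6 m, r2 = 37.2 m
Formula: SPL2 = SPL1 - 20 * log10(r2 / r1)
Compute ratio: r2 / r1 = 37.2 / 3.6 = 10.3333
Compute log10: log10(10.3333) = 1.014239
Compute drop: 20 * 1.014239 = 20.2848
SPL2 = 66.9 - 20.2848 = 46.62

46.62 dB


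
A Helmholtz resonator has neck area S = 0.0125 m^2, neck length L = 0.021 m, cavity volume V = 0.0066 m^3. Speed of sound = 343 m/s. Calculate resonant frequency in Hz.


Given values:
  S = 0.0125 m^2, L = 0.021 m, V = 0.0066 m^3, c = 343 m/s
Formula: f = (c / (2*pi)) * sqrt(S / (V * L))
Compute V * L = 0.0066 * 0.021 = 0.0001386
Compute S / (V * L) = 0.0125 / 0.0001386 = 90.1876
Compute sqrt(90.1876) = 9.496715
Compute c / (2*pi) = 343 / 6.283185 = 54.590148
f = 54.590148 * 9.496715 = 518.43

518.43 Hz


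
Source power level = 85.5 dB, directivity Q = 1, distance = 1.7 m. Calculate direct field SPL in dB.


Given values:
  Lw = 85.5 dB, Q = 1, r = 1.7 m
Formula: SPL = Lw + 10 * log10(Q / (4 * pi * r^2))
Compute 4 * pi * r^2 = 4 * pi * 1.7^2 = 36.3168
Compute Q / denom = 1 / 36.3168 = 0.02753547
Compute 10 * log10(0.02753547) = -15.6011
SPL = 85.5 + (-15.6011) = 69.9

69.9 dB


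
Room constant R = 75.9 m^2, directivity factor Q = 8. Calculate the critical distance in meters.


Given values:
  R = 75.9 m^2, Q = 8
Formula: d_c = 0.141 * sqrt(Q * R)
Compute Q * R = 8 * 75.9 = 607.2
Compute sqrt(607.2) = 24.6414
d_c = 0.141 * 24.6414 = 3.474

3.474 m


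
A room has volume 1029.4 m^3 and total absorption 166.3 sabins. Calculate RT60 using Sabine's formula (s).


Given values:
  V = 1029.4 m^3
  A = 166.3 sabins
Formula: RT60 = 0.161 * V / A
Numerator: 0.161 * 1029.4 = 165.7334
RT60 = 165.7334 / 166.3 = 0.997

0.997 s


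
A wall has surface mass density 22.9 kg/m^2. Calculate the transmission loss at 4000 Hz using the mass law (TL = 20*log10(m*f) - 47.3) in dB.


Given values:
  m = 22.9 kg/m^2, f = 4000 Hz
Formula: TL = 20 * log10(m * f) - 47.3
Compute m * f = 22.9 * 4000 = 91600.0
Compute log10(91600.0) = 4.961895
Compute 20 * 4.961895 = 99.2379
TL = 99.2379 - 47.3 = 51.94

51.94 dB


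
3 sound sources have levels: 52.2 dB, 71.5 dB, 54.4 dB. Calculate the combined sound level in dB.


Formula: L_total = 10 * log10( sum(10^(Li/10)) )
  Source 1: 10^(52.2/10) = 165958.6907
  Source 2: 10^(71.5/10) = 14125375.4462
  Source 3: 10^(54.4/10) = 275422.8703
Sum of linear values = 14566757.0072
L_total = 10 * log10(14566757.0072) = 71.63

71.63 dB


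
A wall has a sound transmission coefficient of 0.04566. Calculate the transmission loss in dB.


Given values:
  tau = 0.04566
Formula: TL = 10 * log10(1 / tau)
Compute 1 / tau = 1 / 0.04566 = 21.901
Compute log10(21.901) = 1.340464
TL = 10 * 1.340464 = 13.4

13.4 dB


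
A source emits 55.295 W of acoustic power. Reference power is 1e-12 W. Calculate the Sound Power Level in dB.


Given values:
  W = 55.295 W
  W_ref = 1e-12 W
Formula: SWL = 10 * log10(W / W_ref)
Compute ratio: W / W_ref = 55295000000000
Compute log10: log10(55295000000000) = 13.742686
Multiply: SWL = 10 * 13.742686 = 137.43

137.43 dB


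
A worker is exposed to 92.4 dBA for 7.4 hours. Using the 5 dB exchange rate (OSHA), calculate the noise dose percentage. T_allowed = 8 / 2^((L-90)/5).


Given values:
  L = 92.4 dBA, T = 7.4 hours
Formula: T_allowed = 8 / 2^((L - 90) / 5)
Compute exponent: (92.4 - 90) / 5 = 0.48
Compute 2^(0.48) = 1.394744
T_allowed = 8 / 1.394744 = 5.73582 hours
Dose = (T / T_allowed) * 100
Dose = (7.4 / 5.73582) * 100 = 129.01

129.01 %


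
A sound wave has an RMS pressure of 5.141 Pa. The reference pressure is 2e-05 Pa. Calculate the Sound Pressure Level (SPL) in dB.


Given values:
  p = 5.141 Pa
  p_ref = 2e-05 Pa
Formula: SPL = 20 * log10(p / p_ref)
Compute ratio: p / p_ref = 5.141 / 2e-05 = 257050
Compute log10: log10(257050) = 5.410018
Multiply: SPL = 20 * 5.410018 = 108.2

108.2 dB


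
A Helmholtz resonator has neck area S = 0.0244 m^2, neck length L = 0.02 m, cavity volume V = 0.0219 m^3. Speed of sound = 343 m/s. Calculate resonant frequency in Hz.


Given values:
  S = 0.0244 m^2, L = 0.02 m, V = 0.0219 m^3, c = 343 m/s
Formula: f = (c / (2*pi)) * sqrt(S / (V * L))
Compute V * L = 0.0219 * 0.02 = 0.000438
Compute S / (V * L) = 0.0244 / 0.000438 = 55.7078
Compute sqrt(55.7078) = 7.463766
Compute c / (2*pi) = 343 / 6.283185 = 54.590148
f = 54.590148 * 7.463766 = 407.45

407.45 Hz
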